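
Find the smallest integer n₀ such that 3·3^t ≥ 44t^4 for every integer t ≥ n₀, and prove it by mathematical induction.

n₀ = 12

At t = 11: 531441 < 644204, so the inequality fails and n₀ ≥ 12. We prove 3·3^t ≥ 44t^4 for all t ≥ 12.
Base case (t = 12): 3·3^t = 1594323 and 44t^4 = 912384, so 1594323 ≥ 912384.
Inductive step: assume the claim holds for t = p, so 3·3^p ≥ 44p^4.
Then 3·3^(p + 1) = 3·(3·3^p) ≥ 3·(44p^4).
Also, for p ≥ 12 we have 3·(44p^4) ≥ 44(p+1)^4, since 3 ≥ (1 + 1/p)^4 for all p ≥ 12.
Combining, 3·3^(p + 1) ≥ 44(p+1)^4.
By the principle of mathematical induction, the result holds for all t ≥ 12.
Hence the smallest such n₀ is 12.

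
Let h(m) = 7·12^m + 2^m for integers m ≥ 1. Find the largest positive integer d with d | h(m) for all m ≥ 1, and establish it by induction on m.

Computing the first values: h(1) = 86 and h(2) = 1012; gcd(86, 1012) = 2, so d ≤ 2.
We prove 2 | 7·12^m + 2^m for all m ≥ 1 by induction on m.
For the base case m = 1: h(1) = 86 = 2·(43), so 2 | h(1).
For the inductive step, assume it holds for an arbitrary i ≥ 1, i.e. 2 | h(i). Then
h(i+1) − 12·h(i) = (7·12^(i+1) + 2^(i+1)) − 12·(7·12^i + 2^i) = (1)·2^i·(2 − 12) = (-10)·2^i. Since 2 | h(i) by the inductive hypothesis, 2 | 12·h(i); and 2 | -10 since -10 = 2·-5. Therefore 2 | h(i+1).
By induction, the statement is established for all m ≥ 1.
Therefore the largest such d is 2.

d = 2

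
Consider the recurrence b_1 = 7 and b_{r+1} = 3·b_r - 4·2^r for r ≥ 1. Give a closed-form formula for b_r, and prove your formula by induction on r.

b_r = 2^(r + 2) - 3^(r - 1)

Computing the first terms: b_1 = 7, b_2 = 13, b_3 = 23. This suggests b_r = 2^(r + 2) - 3^(r - 1).
Base case (r = 1): the formula gives 7 = 7 = b_1.
Suppose the result is true for r = p, so b_p = 2^(p + 2) - 3^(p - 1).
Then b_{p+1} = 3·b_p - 4·2^p = 3·(2^(p + 2) - 3^(p - 1)) - 4·2^p = 2^(p + 3) - 3^p = 2^((p+1) + 2) - 3^((p+1) - 1),
which is the claimed formula at r = p+1.
By the principle of mathematical induction, the result holds for all r ≥ 1.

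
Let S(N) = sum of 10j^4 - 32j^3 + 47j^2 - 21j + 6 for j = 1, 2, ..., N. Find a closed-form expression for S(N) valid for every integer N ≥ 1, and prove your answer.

We claim S(N) = N(2N^4 - 3N^3 + 3N^2 + 5N + 3) for all N ≥ 1.
Base step (N = 1): S(1) = 10, and the closed form gives 10. They agree.
For the inductive step, assume it holds for an arbitrary j ≥ 1, so S(j) = j(2j^4 - 3j^3 + 3j^2 + 5j + 3).
Then S(j+1) = S(j) + (10j^4 + 8j^3 + 11j^2 + 17j + 10) = (j(2j^4 - 3j^3 + 3j^2 + 5j + 3)) + (10j^4 + 8j^3 + 11j^2 + 17j + 10).
Simplifying, S(j+1) = (j + 1)(2j^4 + 5j^3 + 6j^2 + 10j + 10) = (j+1)(2(j+1)^4 - 3(j+1)^3 + 3(j+1)^2 + 5(j+1) + 3),
which is the closed form with N = j+1.
By the principle of mathematical induction, the result holds for all N ≥ 1.

S(N) = N(2N^4 - 3N^3 + 3N^2 + 5N + 3)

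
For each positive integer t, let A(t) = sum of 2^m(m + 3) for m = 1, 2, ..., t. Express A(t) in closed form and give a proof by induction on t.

We claim A(t) = 2·2^t(t + 2) - 4 for all t ≥ 1.
Base case (t = 1): A(1) = 8, and the closed form gives 8. They agree.
For the inductive step, assume it holds for an arbitrary m ≥ 1, so A(m) = 2·2^m(m + 2) - 4.
Then A(m+1) = A(m) + (2^(m + 1)(m + 4)) = (2·2^m(m + 2) - 4) + (2^(m + 1)(m + 4)).
Simplifying, A(m+1) = 4·2^m·m + 12·2^m - 4 = 2·2^(m+1)((m+1) + 2) - 4,
which is the closed form with t = m+1.
By induction, the statement is established for all t ≥ 1.

A(t) = 2·2^t(t + 2) - 4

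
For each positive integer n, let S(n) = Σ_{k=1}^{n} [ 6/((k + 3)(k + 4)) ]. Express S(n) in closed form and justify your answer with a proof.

S(n) = 3n/(2(n + 4))

We claim S(n) = 3n/(2(n + 4)) for all n ≥ 1.
Base case (n = 1): S(1) = 3/10, and the closed form gives 3/10. They agree.
Inductive step: assume the claim holds for n = k, so S(k) = 3k/(2(k + 4)).
Then S(k+1) = S(k) + (6/((k + 4)(k + 5))) = (3k/(2(k + 4))) + (6/((k + 4)(k + 5))).
Simplifying, S(k+1) = 3(k + 1)/(2(k + 5)) = 3(k+1)/(2((k+1) + 4)),
which is the closed form with n = k+1.
By induction, the statement is established for all n ≥ 1.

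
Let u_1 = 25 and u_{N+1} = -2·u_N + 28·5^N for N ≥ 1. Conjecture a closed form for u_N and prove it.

Computing the first terms: u_1 = 25, u_2 = 90, u_3 = 520. This suggests u_N = 5(-2)^(N - 1) + 4·5^N.
When N = 1: the formula gives 25 = 25 = u_1.
Inductive step: suppose the statement holds for some k ≥ 1, so u_k = 5(-2)^(k - 1) + 4·5^k.
Then u_{k+1} = -2·u_k + 28·5^k = -2·(5(-2)^(k - 1) + 4·5^k) + 28·5^k = 5(-2)^k + 4·5^(k + 1) = 5(-2)^((k+1) - 1) + 4·5^(k+1),
which is the claimed formula at N = k+1.
Hence, by induction on N, the claim holds for every N ≥ 1.

u_N = 5(-2)^(N - 1) + 4·5^N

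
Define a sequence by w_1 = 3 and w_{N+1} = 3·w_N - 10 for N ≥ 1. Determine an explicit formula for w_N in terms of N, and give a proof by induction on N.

Computing the first terms: w_1 = 3, w_2 = -1, w_3 = -13. This suggests w_N = -2·3^(N - 1) + 5.
For the base case N = 1: the formula gives 3 = 3 = w_1.
Suppose the result is true for N = j, so w_j = -2·3^(j - 1) + 5.
Then w_{j+1} = 3·w_j - 10 = 3·(-2·3^(j - 1) + 5) - 10 = -2·3^j + 5 = -2·3^((j+1) - 1) + 5,
which is the claimed formula at N = j+1.
By the principle of mathematical induction, the result holds for all N ≥ 1.

w_N = -2·3^(N - 1) + 5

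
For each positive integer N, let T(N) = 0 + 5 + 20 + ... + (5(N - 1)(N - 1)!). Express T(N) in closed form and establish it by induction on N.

T(N) = 5N! - 5

We claim T(N) = 5N! - 5 for all N ≥ 1.
For the base case N = 1: T(1) = 0, and the closed form gives 0. They agree.
Suppose the result is true for N = i, so T(i) = 5i! - 5.
Then T(i+1) = T(i) + (5i·i!) = (5i! - 5) + (5i·i!).
Simplifying, T(i+1) = 5(i+1)! - 5,
which is the closed form with N = i+1.
Hence, by induction on N, the claim holds for every N ≥ 1.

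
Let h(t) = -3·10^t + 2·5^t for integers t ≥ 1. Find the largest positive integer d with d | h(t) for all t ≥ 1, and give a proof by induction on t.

d = 10

Computing the first values: h(1) = -20 and h(2) = -250; gcd(-20, -250) = 10, so d ≤ 10.
We prove 10 | -3·10^t + 2·5^t for all t ≥ 1 by induction on t.
Base case (t = 1): h(1) = -20 = 10·(-2), so 10 | h(1).
Inductive step: assume the claim holds for t = k, i.e. 10 | h(k). Then
h(k+1) − 10·h(k) = (-3·10^(k+1) + 2·5^(k+1)) − 10·(-3·10^k + 2·5^k) = (2)·5^k·(5 − 10) = (-10)·5^k. Since 10 | h(k) by the inductive hypothesis, 10 | 10·h(k); and 10 | -10 since -10 = 10·-1. Therefore 10 | h(k+1).
Hence, by induction on t, the claim holds for every t ≥ 1.
Therefore the largest such d is 10.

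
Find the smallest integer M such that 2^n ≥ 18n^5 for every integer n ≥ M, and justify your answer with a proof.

M = 29

At n = 28: 268435456 < 309786624, so the inequality fails and M ≥ 29. We prove 2^n ≥ 18n^5 for all n ≥ 29.
When n = 29: 2^n = 536870912 and 18n^5 = 369200682, so 536870912 ≥ 369200682.
For the inductive step, assume it holds for an arbitrary i ≥ 29, so 2^i ≥ 18i^5.
Then 2^(i + 1) = 2·(2^i) ≥ 2·(18i^5).
Also, for i ≥ 29 we have 2·(18i^5) ≥ 18(i+1)^5, since 2 ≥ (1 + 1/i)^5 for all i ≥ 29.
Combining, 2^(i + 1) ≥ 18(i+1)^5.
By the principle of mathematical induction, the result holds for all n ≥ 29.
Hence the smallest such M is 29.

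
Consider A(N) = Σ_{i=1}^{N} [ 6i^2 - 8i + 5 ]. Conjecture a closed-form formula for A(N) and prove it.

A(N) = N(2N^2 - N + 2)

We claim A(N) = N(2N^2 - N + 2) for all N ≥ 1.
Base case (N = 1): A(1) = 3, and the closed form gives 3. They agree.
For the inductive step, assume it holds for an arbitrary i ≥ 1, so A(i) = i(2i^2 - i + 2).
Then A(i+1) = A(i) + (6i^2 + 4i + 3) = (i(2i^2 - i + 2)) + (6i^2 + 4i + 3).
Simplifying, A(i+1) = (i + 1)(2i^2 + 3i + 3) = (i+1)(2(i+1)^2 - (i+1) + 2),
which is the closed form with N = i+1.
This completes the induction.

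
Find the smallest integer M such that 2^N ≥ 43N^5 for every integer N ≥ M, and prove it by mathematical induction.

M = 30

At N = 29: 536870912 < 881979407, so the inequality fails and M ≥ 30. We prove 2^N ≥ 43N^5 for all N ≥ 30.
Base case (N = 30): 2^N = 1073741824 and 43N^5 = 1044900000, so 1073741824 ≥ 1044900000.
For the inductive step, assume it holds for an arbitrary m ≥ 30, so 2^m ≥ 43m^5.
Then 2^(m + 1) = 2·(2^m) ≥ 2·(43m^5).
Also, for m ≥ 30 we have 2·(43m^5) ≥ 43(m+1)^5, since 2 ≥ (1 + 1/m)^5 for all m ≥ 30.
Combining, 2^(m + 1) ≥ 43(m+1)^5.
This completes the induction.
Hence the smallest such M is 30.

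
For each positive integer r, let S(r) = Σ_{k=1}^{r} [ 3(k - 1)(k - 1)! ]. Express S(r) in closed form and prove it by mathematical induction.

We claim S(r) = 3r! - 3 for all r ≥ 1.
Base case (r = 1): S(1) = 0, and the closed form gives 0. They agree.
Suppose the result is true for r = k, so S(k) = 3k! - 3.
Then S(k+1) = S(k) + (3k·k!) = (3k! - 3) + (3k·k!).
Simplifying, S(k+1) = 3(k+1)! - 3,
which is the closed form with r = k+1.
Hence, by induction on r, the claim holds for every r ≥ 1.

S(r) = 3r! - 3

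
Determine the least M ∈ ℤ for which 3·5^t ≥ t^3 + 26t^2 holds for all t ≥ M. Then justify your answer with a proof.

At t = 2: 75 < 112, so the inequality fails and M ≥ 3. We prove 3·5^t ≥ t^3 + 26t^2 for all t ≥ 3.
For the base case t = 3: 3·5^t = 375 and t^3 + 26t^2 = 261, so 375 ≥ 261.
For the inductive step, assume it holds for an arbitrary m ≥ 3, so 3·5^m ≥ m^3 + 26m^2.
Then 3·5^(m + 1) = 5·(3·5^m) ≥ 5·(m^3 + 26m^2).
Also, for m ≥ 3 we have 5·(m^3 + 26m^2) ≥ (m+1)^3 + 26(m+1)^2, since 5·(m^3 + 26m^2) − ((m+1)^3 + 26(m+1)^2) = 4m^3 + 101m^2 - 55m - 27, which is nonnegative for all m ≥ 3.
Combining, 3·5^(m + 1) ≥ (m+1)^3 + 26(m+1)^2.
This completes the induction.
Hence the smallest such M is 3.

M = 3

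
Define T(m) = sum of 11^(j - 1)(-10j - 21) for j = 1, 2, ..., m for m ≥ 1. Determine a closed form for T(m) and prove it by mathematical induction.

We claim T(m) = -11^m(m + 2) + 2 for all m ≥ 1.
Base step (m = 1): T(1) = -31, and the closed form gives -31. They agree.
Inductive step: suppose the statement holds for some j ≥ 1, so T(j) = -11^j(j + 2) + 2.
Then T(j+1) = T(j) + (11^j(-10j - 31)) = (-11^j(j + 2) + 2) + (11^j(-10j - 31)).
Simplifying, T(j+1) = -11·11^j·j - 33·11^j + 2 = -11^(j+1)((j+1) + 2) + 2,
which is the closed form with m = j+1.
By induction, the statement is established for all m ≥ 1.

T(m) = -11^m(m + 2) + 2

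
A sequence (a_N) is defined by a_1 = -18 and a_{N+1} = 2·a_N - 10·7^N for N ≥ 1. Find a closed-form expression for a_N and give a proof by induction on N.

a_N = -2^(N + 1) - 2·7^N

Computing the first terms: a_1 = -18, a_2 = -106, a_3 = -702. This suggests a_N = -2^(N + 1) - 2·7^N.
Base step (N = 1): the formula gives -18 = -18 = a_1.
For the inductive step, assume it holds for an arbitrary j ≥ 1, so a_j = -2^(j + 1) - 2·7^j.
Then a_{j+1} = 2·a_j - 10·7^j = 2·(-2^(j + 1) - 2·7^j) - 10·7^j = -2^(j + 2) - 2·7^(j + 1) = -2^((j+1) + 1) - 2·7^(j+1),
which is the claimed formula at N = j+1.
By induction, the statement is established for all N ≥ 1.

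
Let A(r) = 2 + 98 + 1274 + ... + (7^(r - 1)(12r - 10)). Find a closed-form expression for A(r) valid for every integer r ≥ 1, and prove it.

A(r) = 2·7^r(r - 1) + 2

We claim A(r) = 2·7^r(r - 1) + 2 for all r ≥ 1.
Base step (r = 1): A(1) = 2, and the closed form gives 2. They agree.
Inductive step: assume the claim holds for r = i, so A(i) = 2·7^i(i - 1) + 2.
Then A(i+1) = A(i) + (7^i(12i + 2)) = (2·7^i(i - 1) + 2) + (7^i(12i + 2)).
Simplifying, A(i+1) = 14·7^i·i + 2 = 2·7^(i+1)((i+1) - 1) + 2,
which is the closed form with r = i+1.
By induction, the statement is established for all r ≥ 1.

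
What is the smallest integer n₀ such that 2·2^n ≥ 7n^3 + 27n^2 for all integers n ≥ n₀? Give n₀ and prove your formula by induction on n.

n₀ = 14

At n = 13: 16384 < 19942, so the inequality fails and n₀ ≥ 14. We prove 2·2^n ≥ 7n^3 + 27n^2 for all n ≥ 14.
Base case (n = 14): 2·2^n = 32768 and 7n^3 + 27n^2 = 24500, so 32768 ≥ 24500.
Inductive step: suppose the statement holds for some p ≥ 14, so 2·2^p ≥ 7p^3 + 27p^2.
Then 2·2^(p + 1) = 2·(2·2^p) ≥ 2·(7p^3 + 27p^2).
Also, for p ≥ 14 we have 2·(7p^3 + 27p^2) ≥ 7(p+1)^3 + 27(p+1)^2, since 2·(7p^3 + 27p^2) − (7(p+1)^3 + 27(p+1)^2) = 7p^3 + 6p^2 - 75p - 34, which is nonnegative for all p ≥ 14.
Combining, 2·2^(p + 1) ≥ 7(p+1)^3 + 27(p+1)^2.
By the principle of mathematical induction, the result holds for all n ≥ 14.
Hence the smallest such n₀ is 14.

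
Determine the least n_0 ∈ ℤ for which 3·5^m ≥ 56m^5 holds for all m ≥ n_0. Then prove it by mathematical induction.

n_0 = 9

At m = 8: 1171875 < 1835008, so the inequality fails and n_0 ≥ 9. We prove 3·5^m ≥ 56m^5 for all m ≥ 9.
For the base case m = 9: 3·5^m = 5859375 and 56m^5 = 3306744, so 5859375 ≥ 3306744.
Inductive step: assume the claim holds for m = i, so 3·5^i ≥ 56i^5.
Then 3·5^(i + 1) = 5·(3·5^i) ≥ 5·(56i^5).
Also, for i ≥ 9 we have 5·(56i^5) ≥ 56(i+1)^5, since 5 ≥ (1 + 1/i)^5 for all i ≥ 9.
Combining, 3·5^(i + 1) ≥ 56(i+1)^5.
By the principle of mathematical induction, the result holds for all m ≥ 9.
Hence the smallest such n_0 is 9.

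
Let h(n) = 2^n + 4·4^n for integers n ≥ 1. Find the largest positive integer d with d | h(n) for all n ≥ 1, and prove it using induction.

d = 2

Computing the first values: h(1) = 18 and h(2) = 68; gcd(18, 68) = 2, so d ≤ 2.
We prove 2 | 2^n + 4·4^n for all n ≥ 1 by induction on n.
For the base case n = 1: h(1) = 18 = 2·(9), so 2 | h(1).
Suppose the result is true for n = p, i.e. 2 | h(p). Then
h(p+1) − 4·h(p) = (2^(p+1) + 4·4^(p+1)) − 4·(2^p + 4·4^p) = (1)·2^p·(2 − 4) = (-2)·2^p. Since 2 | h(p) by the inductive hypothesis, 2 | 4·h(p); and 2 | -2 since -2 = 2·-1. Therefore 2 | h(p+1).
By the principle of mathematical induction, the result holds for all n ≥ 1.
Therefore the largest such d is 2.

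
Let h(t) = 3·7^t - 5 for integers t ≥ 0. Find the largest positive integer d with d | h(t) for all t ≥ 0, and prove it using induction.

d = 2

Computing the first values: h(0) = -2 and h(1) = 16; gcd(-2, 16) = 2, so d ≤ 2.
We prove 2 | 3·7^t - 5 for all t ≥ 0 by induction on t.
Base step (t = 0): h(0) = -2 = 2·(-1), so 2 | h(0).
Inductive step: assume the claim holds for t = k, i.e. 2 | h(k). Then
h(k+1) = 3·7^(k+1) - 5 = 7·(3·7^k - 5) + 30 = 7·h(k) + 30. The first term is divisible by 2 by the inductive hypothesis, and 30 is divisible by 2. Hence 2 | h(k+1).
By induction, the statement is established for all t ≥ 0.
Therefore the largest such d is 2.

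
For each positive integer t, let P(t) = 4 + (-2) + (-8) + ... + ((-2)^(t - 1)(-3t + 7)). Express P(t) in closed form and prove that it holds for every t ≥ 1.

We claim P(t) = (-2)^t(t - 2) + 2 for all t ≥ 1.
When t = 1: P(1) = 4, and the closed form gives 4. They agree.
For the inductive step, assume it holds for an arbitrary m ≥ 1, so P(m) = (-2)^m(m - 2) + 2.
Then P(m+1) = P(m) + ((-2)^m(-3m + 4)) = ((-2)^m(m - 2) + 2) + ((-2)^m(-3m + 4)).
Simplifying, P(m+1) = -2(-2)^m·m + 2(-2)^m + 2 = (-2)^(m+1)((m+1) - 2) + 2,
which is the closed form with t = m+1.
This completes the induction.

P(t) = (-2)^t(t - 2) + 2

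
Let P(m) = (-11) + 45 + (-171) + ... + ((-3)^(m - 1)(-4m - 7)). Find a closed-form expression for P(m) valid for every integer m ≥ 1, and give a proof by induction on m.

We claim P(m) = (-3)^m(m + 2) - 2 for all m ≥ 1.
When m = 1: P(1) = -11, and the closed form gives -11. They agree.
Inductive step: assume the claim holds for m = j, so P(j) = (-3)^j(j + 2) - 2.
Then P(j+1) = P(j) + ((-3)^j(-4j - 11)) = ((-3)^j(j + 2) - 2) + ((-3)^j(-4j - 11)).
Simplifying, P(j+1) = -3(-3)^j·j - 9(-3)^j - 2 = (-3)^(j+1)((j+1) + 2) - 2,
which is the closed form with m = j+1.
Hence, by induction on m, the claim holds for every m ≥ 1.

P(m) = (-3)^m(m + 2) - 2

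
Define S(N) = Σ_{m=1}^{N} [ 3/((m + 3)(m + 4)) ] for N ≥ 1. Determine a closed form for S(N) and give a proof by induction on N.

We claim S(N) = 3N/(4(N + 4)) for all N ≥ 1.
When N = 1: S(1) = 3/20, and the closed form gives 3/20. They agree.
Inductive step: suppose the statement holds for some m ≥ 1, so S(m) = 3m/(4(m + 4)).
Then S(m+1) = S(m) + (3/((m + 4)(m + 5))) = (3m/(4(m + 4))) + (3/((m + 4)(m + 5))).
Simplifying, S(m+1) = 3(m + 1)/(4(m + 5)) = 3(m+1)/(4((m+1) + 4)),
which is the closed form with N = m+1.
By induction, the statement is established for all N ≥ 1.

S(N) = 3N/(4(N + 4))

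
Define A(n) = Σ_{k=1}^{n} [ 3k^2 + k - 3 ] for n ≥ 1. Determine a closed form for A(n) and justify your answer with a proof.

We claim A(n) = n(n^2 + 2n - 2) for all n ≥ 1.
Base step (n = 1): A(1) = 1, and the closed form gives 1. They agree.
Suppose the result is true for n = k, so A(k) = k(k^2 + 2k - 2).
Then A(k+1) = A(k) + (k + 3(k + 1)^2 - 2) = (k(k^2 + 2k - 2)) + (k + 3(k + 1)^2 - 2).
Simplifying, A(k+1) = (k + 1)(k^2 + 4k + 1) = (k+1)((k+1)^2 + 2(k+1) - 2),
which is the closed form with n = k+1.
Hence, by induction on n, the claim holds for every n ≥ 1.

A(n) = n(n^2 + 2n - 2)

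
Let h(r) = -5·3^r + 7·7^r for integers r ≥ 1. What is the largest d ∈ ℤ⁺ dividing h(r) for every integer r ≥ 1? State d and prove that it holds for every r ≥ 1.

Computing the first values: h(1) = 34 and h(2) = 298; gcd(34, 298) = 2, so d ≤ 2.
We prove 2 | -5·3^r + 7·7^r for all r ≥ 1 by induction on r.
For the base case r = 1: h(1) = 34 = 2·(17), so 2 | h(1).
Suppose the result is true for r = p, i.e. 2 | h(p). Then
h(p+1) − 7·h(p) = (-5·3^(p+1) + 7·7^(p+1)) − 7·(-5·3^p + 7·7^p) = (-5)·3^p·(3 − 7) = (20)·3^p. Since 2 | h(p) by the inductive hypothesis, 2 | 7·h(p); and 2 | 20 since 20 = 2·10. Therefore 2 | h(p+1).
By the principle of mathematical induction, the result holds for all r ≥ 1.
Therefore the largest such d is 2.

d = 2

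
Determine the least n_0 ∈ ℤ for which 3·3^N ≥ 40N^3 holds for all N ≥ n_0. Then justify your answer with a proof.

At N = 8: 19683 < 20480, so the inequality fails and n_0 ≥ 9. We prove 3·3^N ≥ 40N^3 for all N ≥ 9.
Base step (N = 9): 3·3^N = 59049 and 40N^3 = 29160, so 59049 ≥ 29160.
Inductive step: assume the claim holds for N = i, so 3·3^i ≥ 40i^3.
Then 3·3^(i + 1) = 3·(3·3^i) ≥ 3·(40i^3).
Also, for i ≥ 9 we have 3·(40i^3) ≥ 40(i+1)^3, since 3 ≥ (1 + 1/i)^3 for all i ≥ 9.
Combining, 3·3^(i + 1) ≥ 40(i+1)^3.
Hence, by induction on N, the claim holds for every N ≥ 9.
Hence the smallest such n_0 is 9.

n_0 = 9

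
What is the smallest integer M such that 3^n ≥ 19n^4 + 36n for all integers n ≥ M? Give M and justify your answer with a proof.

At n = 11: 177147 < 278575, so the inequality fails and M ≥ 12. We prove 3^n ≥ 19n^4 + 36n for all n ≥ 12.
Base case (n = 12): 3^n = 531441 and 19n^4 + 36n = 394416, so 531441 ≥ 394416.
Inductive step: assume the claim holds for n = r, so 3^r ≥ 19r^4 + 36r.
Then 3^(r + 1) = 3·(3^r) ≥ 3·(19r^4 + 36r).
Also, for r ≥ 12 we have 3·(19r^4 + 36r) ≥ 19(r+1)^4 + 36(r+1), since 3·(19r^4 + 36r) − (19(r+1)^4 + 36(r+1)) = 38r^4 - 76r^3 - 114r^2 - 4r - 55, which is nonnegative for all r ≥ 12.
Combining, 3^(r + 1) ≥ 19(r+1)^4 + 36(r+1).
Hence, by induction on n, the claim holds for every n ≥ 12.
Hence the smallest such M is 12.

M = 12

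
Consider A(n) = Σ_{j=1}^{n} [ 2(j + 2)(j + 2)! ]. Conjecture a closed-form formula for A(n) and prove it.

We claim A(n) = 2(n + 3)! - 12 for all n ≥ 1.
Base case (n = 1): A(1) = 36, and the closed form gives 36. They agree.
Inductive step: assume the claim holds for n = j, so A(j) = 2(j + 3)! - 12.
Then A(j+1) = A(j) + (2(j + 3)(j + 3)!) = (2(j + 3)! - 12) + (2(j + 3)(j + 3)!).
Simplifying, A(j+1) = 2((j+1) + 3)! - 12,
which is the closed form with n = j+1.
By the principle of mathematical induction, the result holds for all n ≥ 1.

A(n) = 2(n + 3)! - 12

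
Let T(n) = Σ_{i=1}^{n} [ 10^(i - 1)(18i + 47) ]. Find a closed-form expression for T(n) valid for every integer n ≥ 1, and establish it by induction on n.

We claim T(n) = 10^n(2n + 5) - 5 for all n ≥ 1.
When n = 1: T(1) = 65, and the closed form gives 65. They agree.
Inductive step: suppose the statement holds for some i ≥ 1, so T(i) = 10^i(2i + 5) - 5.
Then T(i+1) = T(i) + (10^i(18i + 65)) = (10^i(2i + 5) - 5) + (10^i(18i + 65)).
Simplifying, T(i+1) = 20·10^i·i + 70·10^i - 5 = 10^(i+1)(2(i+1) + 5) - 5,
which is the closed form with n = i+1.
By the principle of mathematical induction, the result holds for all n ≥ 1.

T(n) = 10^n(2n + 5) - 5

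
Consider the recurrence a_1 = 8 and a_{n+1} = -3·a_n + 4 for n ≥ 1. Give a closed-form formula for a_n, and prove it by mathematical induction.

Computing the first terms: a_1 = 8, a_2 = -20, a_3 = 64. This suggests a_n = 7(-3)^(n - 1) + 1.
For the base case n = 1: the formula gives 8 = 8 = a_1.
Inductive step: assume the claim holds for n = k, so a_k = 7(-3)^(k - 1) + 1.
Then a_{k+1} = -3·a_k + 4 = -3·(7(-3)^(k - 1) + 1) + 4 = 7(-3)^k + 1 = 7(-3)^((k+1) - 1) + 1,
which is the claimed formula at n = k+1.
By induction, the statement is established for all n ≥ 1.

a_n = 7(-3)^(n - 1) + 1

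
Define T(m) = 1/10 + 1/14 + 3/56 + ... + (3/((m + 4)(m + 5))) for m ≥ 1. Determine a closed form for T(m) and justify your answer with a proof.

T(m) = 3m/(5(m + 5))

We claim T(m) = 3m/(5(m + 5)) for all m ≥ 1.
When m = 1: T(1) = 1/10, and the closed form gives 1/10. They agree.
Inductive step: assume the claim holds for m = k, so T(k) = 3k/(5(k + 5)).
Then T(k+1) = T(k) + (3/((k + 5)(k + 6))) = (3k/(5(k + 5))) + (3/((k + 5)(k + 6))).
Simplifying, T(k+1) = 3(k + 1)/(5(k + 6)) = 3(k+1)/(5((k+1) + 5)),
which is the closed form with m = k+1.
Hence, by induction on m, the claim holds for every m ≥ 1.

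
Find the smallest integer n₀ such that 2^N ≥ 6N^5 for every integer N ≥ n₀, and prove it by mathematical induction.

At N = 26: 67108864 < 71288256, so the inequality fails and n₀ ≥ 27. We prove 2^N ≥ 6N^5 for all N ≥ 27.
For the base case N = 27: 2^N = 134217728 and 6N^5 = 86093442, so 134217728 ≥ 86093442.
Inductive step: assume the claim holds for N = m, so 2^m ≥ 6m^5.
Then 2^(m + 1) = 2·(2^m) ≥ 2·(6m^5).
Also, for m ≥ 27 we have 2·(6m^5) ≥ 6(m+1)^5, since 2 ≥ (1 + 1/m)^5 for all m ≥ 27.
Combining, 2^(m + 1) ≥ 6(m+1)^5.
Hence, by induction on N, the claim holds for every N ≥ 27.
Hence the smallest such n₀ is 27.

n₀ = 27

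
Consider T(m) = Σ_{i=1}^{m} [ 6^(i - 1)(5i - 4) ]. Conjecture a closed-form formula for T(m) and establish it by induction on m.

We claim T(m) = 6^m(m - 1) + 1 for all m ≥ 1.
When m = 1: T(1) = 1, and the closed form gives 1. They agree.
Inductive step: assume the claim holds for m = i, so T(i) = 6^i(i - 1) + 1.
Then T(i+1) = T(i) + (6^i(5i + 1)) = (6^i(i - 1) + 1) + (6^i(5i + 1)).
Simplifying, T(i+1) = 6^(i + 1)i + 1 = 6^(i+1)((i+1) - 1) + 1,
which is the closed form with m = i+1.
Hence, by induction on m, the claim holds for every m ≥ 1.

T(m) = 6^m(m - 1) + 1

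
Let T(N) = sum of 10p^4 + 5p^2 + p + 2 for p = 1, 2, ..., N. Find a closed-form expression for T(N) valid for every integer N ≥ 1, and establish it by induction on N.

T(N) = N(2N^4 + 5N^3 + 5N^2 + 3N + 3)

We claim T(N) = N(2N^4 + 5N^3 + 5N^2 + 3N + 3) for all N ≥ 1.
Base case (N = 1): T(1) = 18, and the closed form gives 18. They agree.
Suppose the result is true for N = p, so T(p) = p(2p^4 + 5p^3 + 5p^2 + 3p + 3).
Then T(p+1) = T(p) + (p + 10(p + 1)^4 + 5(p + 1)^2 + 3) = (p(2p^4 + 5p^3 + 5p^2 + 3p + 3)) + (p + 10(p + 1)^4 + 5(p + 1)^2 + 3).
Simplifying, T(p+1) = (p + 1)(2p^4 + 13p^3 + 32p^2 + 36p + 18) = (p+1)(2(p+1)^4 + 5(p+1)^3 + 5(p+1)^2 + 3(p+1) + 3),
which is the closed form with N = p+1.
Hence, by induction on N, the claim holds for every N ≥ 1.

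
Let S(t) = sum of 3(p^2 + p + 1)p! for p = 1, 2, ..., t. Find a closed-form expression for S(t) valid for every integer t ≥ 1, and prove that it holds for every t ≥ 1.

We claim S(t) = (3t + 3)(t + 1)! - 3 for all t ≥ 1.
Base case (t = 1): S(1) = 9, and the closed form gives 9. They agree.
For the inductive step, assume it holds for an arbitrary p ≥ 1, so S(p) = (3p + 3)(p + 1)! - 3.
Then S(p+1) = S(p) + (3(p^2 + 3p + 3)(p + 1)!) = ((3p + 3)(p + 1)! - 3) + (3(p^2 + 3p + 3)(p + 1)!).
Simplifying, S(p+1) = (3(p+1) + 3)((p+1) + 1)! - 3,
which is the closed form with t = p+1.
By the principle of mathematical induction, the result holds for all t ≥ 1.

S(t) = (3t + 3)(t + 1)! - 3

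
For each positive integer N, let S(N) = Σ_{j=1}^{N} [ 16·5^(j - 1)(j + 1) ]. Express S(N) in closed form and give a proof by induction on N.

S(N) = 5^N(4N + 3) - 3

We claim S(N) = 5^N(4N + 3) - 3 for all N ≥ 1.
Base case (N = 1): S(1) = 32, and the closed form gives 32. They agree.
Inductive step: assume the claim holds for N = j, so S(j) = 5^j(4j + 3) - 3.
Then S(j+1) = S(j) + (16·5^j(j + 2)) = (5^j(4j + 3) - 3) + (16·5^j(j + 2)).
Simplifying, S(j+1) = 20·5^j·j + 35·5^j - 3 = 5^(j+1)(4(j+1) + 3) - 3,
which is the closed form with N = j+1.
By induction, the statement is established for all N ≥ 1.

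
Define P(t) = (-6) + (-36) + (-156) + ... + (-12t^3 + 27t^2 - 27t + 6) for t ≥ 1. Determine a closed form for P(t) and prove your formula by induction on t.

We claim P(t) = -3t(t^3 - t^2 + t + 1) for all t ≥ 1.
Base case (t = 1): P(1) = -6, and the closed form gives -6. They agree.
Inductive step: suppose the statement holds for some m ≥ 1, so P(m) = 3m(-m^3 + m^2 - m - 1).
Then P(m+1) = P(m) + (-12m^3 - 9m^2 - 9m - 6) = (3m(-m^3 + m^2 - m - 1)) + (-12m^3 - 9m^2 - 9m - 6).
Simplifying, P(m+1) = -3(m + 1)(m^3 + 2m^2 + 2m + 2) = -3(m+1)((m+1)^3 - (m+1)^2 + (m+1) + 1),
which is the closed form with t = m+1.
This completes the induction.

P(t) = -3t(t^3 - t^2 + t + 1)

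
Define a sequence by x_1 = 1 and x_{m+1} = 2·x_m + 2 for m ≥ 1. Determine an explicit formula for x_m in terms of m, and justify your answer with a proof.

x_m = 3·2^(m - 1) - 2

Computing the first terms: x_1 = 1, x_2 = 4, x_3 = 10. This suggests x_m = 3·2^(m - 1) - 2.
Base case (m = 1): the formula gives 1 = 1 = x_1.
For the inductive step, assume it holds for an arbitrary j ≥ 1, so x_j = 3·2^(j - 1) - 2.
Then x_{j+1} = 2·x_j + 2 = 2·(3·2^(j - 1) - 2) + 2 = 3·2^j - 2 = 3·2^((j+1) - 1) - 2,
which is the claimed formula at m = j+1.
By induction, the statement is established for all m ≥ 1.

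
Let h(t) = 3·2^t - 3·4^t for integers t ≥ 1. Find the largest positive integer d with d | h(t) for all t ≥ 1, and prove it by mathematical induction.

d = 6

Computing the first values: h(1) = -6 and h(2) = -36; gcd(-6, -36) = 6, so d ≤ 6.
We prove 6 | 3·2^t - 3·4^t for all t ≥ 1 by induction on t.
Base step (t = 1): h(1) = -6 = 6·(-1), so 6 | h(1).
Suppose the result is true for t = k, i.e. 6 | h(k). Then
h(k+1) − 4·h(k) = (3·2^(k+1) - 3·4^(k+1)) − 4·(3·2^k - 3·4^k) = (3)·2^k·(2 − 4) = (-6)·2^k. Since 6 | h(k) by the inductive hypothesis, 6 | 4·h(k); and 6 | -6 since -6 = 6·-1. Therefore 6 | h(k+1).
This completes the induction.
Therefore the largest such d is 6.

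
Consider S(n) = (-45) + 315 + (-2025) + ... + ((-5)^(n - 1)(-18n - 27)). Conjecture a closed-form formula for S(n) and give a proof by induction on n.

S(n) = (-5)^n(3n + 5) - 5

We claim S(n) = (-5)^n(3n + 5) - 5 for all n ≥ 1.
When n = 1: S(1) = -45, and the closed form gives -45. They agree.
Suppose the result is true for n = m, so S(m) = (-5)^m(3m + 5) - 5.
Then S(m+1) = S(m) + ((-5)^m(-18m - 45)) = ((-5)^m(3m + 5) - 5) + ((-5)^m(-18m - 45)).
Simplifying, S(m+1) = -15(-5)^m·m - 40(-5)^m - 5 = (-5)^(m+1)(3(m+1) + 5) - 5,
which is the closed form with n = m+1.
Hence, by induction on n, the claim holds for every n ≥ 1.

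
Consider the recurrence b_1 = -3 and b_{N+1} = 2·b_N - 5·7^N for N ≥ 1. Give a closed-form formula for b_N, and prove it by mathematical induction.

b_N = 2^(N + 1) - 7^N

Computing the first terms: b_1 = -3, b_2 = -41, b_3 = -327. This suggests b_N = 2^(N + 1) - 7^N.
For the base case N = 1: the formula gives -3 = -3 = b_1.
Inductive step: suppose the statement holds for some j ≥ 1, so b_j = 2^(j + 1) - 7^j.
Then b_{j+1} = 2·b_j - 5·7^j = 2·(2^(j + 1) - 7^j) - 5·7^j = 2^(j + 2) - 7^(j + 1) = 2^((j+1) + 1) - 7^(j+1),
which is the claimed formula at N = j+1.
By induction, the statement is established for all N ≥ 1.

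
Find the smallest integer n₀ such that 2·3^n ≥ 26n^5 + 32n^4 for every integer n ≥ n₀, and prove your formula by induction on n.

n₀ = 15

At n = 14: 9565938 < 15212736, so the inequality fails and n₀ ≥ 15. We prove 2·3^n ≥ 26n^5 + 32n^4 for all n ≥ 15.
Base step (n = 15): 2·3^n = 28697814 and 26n^5 + 32n^4 = 21363750, so 28697814 ≥ 21363750.
Inductive step: assume the claim holds for n = r, so 2·3^r ≥ 26r^5 + 32r^4.
Then 2·3^(r + 1) = 3·(2·3^r) ≥ 3·(26r^5 + 32r^4).
Also, for r ≥ 15 we have 3·(26r^5 + 32r^4) ≥ 26(r+1)^5 + 32(r+1)^4, since 3·(26r^5 + 32r^4) − (26(r+1)^5 + 32(r+1)^4) = 52r^5 - 66r^4 - 388r^3 - 452r^2 - 258r - 58, which is nonnegative for all r ≥ 15.
Combining, 2·3^(r + 1) ≥ 26(r+1)^5 + 32(r+1)^4.
This completes the induction.
Hence the smallest such n₀ is 15.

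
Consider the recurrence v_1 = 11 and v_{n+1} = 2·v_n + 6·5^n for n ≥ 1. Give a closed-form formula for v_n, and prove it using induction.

Computing the first terms: v_1 = 11, v_2 = 52, v_3 = 254. This suggests v_n = 2^(n - 1) + 2·5^n.
Base case (n = 1): the formula gives 11 = 11 = v_1.
Inductive step: suppose the statement holds for some p ≥ 1, so v_p = 2^(p - 1) + 2·5^p.
Then v_{p+1} = 2·v_p + 6·5^p = 2·(2^(p - 1) + 2·5^p) + 6·5^p = 2^p + 2·5^(p + 1) = 2^((p+1) - 1) + 2·5^(p+1),
which is the claimed formula at n = p+1.
This completes the induction.

v_n = 2^(n - 1) + 2·5^n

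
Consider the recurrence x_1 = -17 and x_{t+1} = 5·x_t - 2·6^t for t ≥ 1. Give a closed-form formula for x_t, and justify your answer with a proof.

Computing the first terms: x_1 = -17, x_2 = -97, x_3 = -557. This suggests x_t = -5^t - 2·6^t.
For the base case t = 1: the formula gives -17 = -17 = x_1.
Inductive step: suppose the statement holds for some i ≥ 1, so x_i = -5^i - 2·6^i.
Then x_{i+1} = 5·x_i - 2·6^i = 5·(-5^i - 2·6^i) - 2·6^i = -5^(i + 1) - 2·6^(i + 1),
which is the claimed formula at t = i+1.
By the principle of mathematical induction, the result holds for all t ≥ 1.

x_t = -5^t - 2·6^t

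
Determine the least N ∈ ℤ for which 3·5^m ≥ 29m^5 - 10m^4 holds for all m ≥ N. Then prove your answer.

N = 8

At m = 7: 234375 < 463393, so the inequality fails and N ≥ 8. We prove 3·5^m ≥ 29m^5 - 10m^4 for all m ≥ 8.
Base case (m = 8): 3·5^m = 1171875 and 29m^5 - 10m^4 = 909312, so 1171875 ≥ 909312.
Suppose the result is true for m = p, so 3·5^p ≥ 29p^5 - 10p^4.
Then 3·5^(p + 1) = 5·(3·5^p) ≥ 5·(29p^5 - 10p^4).
Also, for p ≥ 8 we have 5·(29p^5 - 10p^4) ≥ 29(p+1)^5 - 10(p+1)^4, since 5·(29p^5 - 10p^4) − (29(p+1)^5 - 10(p+1)^4) = 116p^5 - 185p^4 - 250p^3 - 230p^2 - 105p - 19, which is nonnegative for all p ≥ 8.
Combining, 3·5^(p + 1) ≥ 29(p+1)^5 - 10(p+1)^4.
This completes the induction.
Hence the smallest such N is 8.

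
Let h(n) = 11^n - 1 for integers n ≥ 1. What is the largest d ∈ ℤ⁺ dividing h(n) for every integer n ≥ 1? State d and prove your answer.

Computing the first values: h(1) = 10 and h(2) = 120; gcd(10, 120) = 10, so d ≤ 10.
We prove 10 | 11^n - 1 for all n ≥ 1 by induction on n.
Base case (n = 1): h(1) = 10 = 10·(1), so 10 | h(1).
Inductive step: assume the claim holds for n = j, i.e. 10 | h(j). Then
11^{j+1} − 1^{j+1} = 11·11^j − 1·1^j = 11·(11^j − 1^j) + (10)·1^j. The first term is divisible by 10 by the inductive hypothesis, and the second term (10)·1^j is divisible by 10 since 10 | 10. Hence 10 | h(j+1).
Hence, by induction on n, the claim holds for every n ≥ 1.
Therefore the largest such d is 10.

d = 10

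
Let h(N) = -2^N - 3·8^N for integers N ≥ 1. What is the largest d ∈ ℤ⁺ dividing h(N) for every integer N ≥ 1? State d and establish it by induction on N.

d = 2

Computing the first values: h(1) = -26 and h(2) = -196; gcd(-26, -196) = 2, so d ≤ 2.
We prove 2 | -2^N - 3·8^N for all N ≥ 1 by induction on N.
Base case (N = 1): h(1) = -26 = 2·(-13), so 2 | h(1).
For the inductive step, assume it holds for an arbitrary k ≥ 1, i.e. 2 | h(k). Then
h(k+1) − 8·h(k) = (-2^(k+1) - 3·8^(k+1)) − 8·(-2^k - 3·8^k) = (-1)·2^k·(2 − 8) = (6)·2^k. Since 2 | h(k) by the inductive hypothesis, 2 | 8·h(k); and 2 | 6 since 6 = 2·3. Therefore 2 | h(k+1).
By induction, the statement is established for all N ≥ 1.
Therefore the largest such d is 2.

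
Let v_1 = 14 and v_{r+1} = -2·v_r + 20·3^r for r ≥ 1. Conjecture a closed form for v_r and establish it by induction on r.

Computing the first terms: v_1 = 14, v_2 = 32, v_3 = 116. This suggests v_r = -(-2)^r + 4·3^r.
When r = 1: the formula gives 14 = 14 = v_1.
Inductive step: assume the claim holds for r = p, so v_p = -(-2)^p + 4·3^p.
Then v_{p+1} = -2·v_p + 20·3^p = -2·(-(-2)^p + 4·3^p) + 20·3^p = -(-2)^(p + 1) + 4·3^(p + 1),
which is the claimed formula at r = p+1.
This completes the induction.

v_r = -(-2)^r + 4·3^r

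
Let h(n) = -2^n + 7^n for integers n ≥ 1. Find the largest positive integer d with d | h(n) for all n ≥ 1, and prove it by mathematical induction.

Computing the first values: h(1) = 5 and h(2) = 45; gcd(5, 45) = 5, so d ≤ 5.
We prove 5 | -2^n + 7^n for all n ≥ 1 by induction on n.
When n = 1: h(1) = 5 = 5·(1), so 5 | h(1).
For the inductive step, assume it holds for an arbitrary m ≥ 1, i.e. 5 | h(m). Then
7^{m+1} − 2^{m+1} = 7·7^m − 2·2^m = 7·(7^m − 2^m) + (5)·2^m. The first term is divisible by 5 by the inductive hypothesis, and the second term (5)·2^m is divisible by 5 since 5 | 5. Hence 5 | h(m+1).
By the principle of mathematical induction, the result holds for all n ≥ 1.
Therefore the largest such d is 5.

d = 5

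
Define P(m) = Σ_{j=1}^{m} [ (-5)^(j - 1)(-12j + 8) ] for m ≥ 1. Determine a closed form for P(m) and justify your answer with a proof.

We claim P(m) = (-5)^m(2m - 1) + 1 for all m ≥ 1.
Base case (m = 1): P(1) = -4, and the closed form gives -4. They agree.
Suppose the result is true for m = j, so P(j) = (-5)^j(2j - 1) + 1.
Then P(j+1) = P(j) + ((-5)^j(-12j - 4)) = ((-5)^j(2j - 1) + 1) + ((-5)^j(-12j - 4)).
Simplifying, P(j+1) = -10(-5)^j·j - 5(-5)^j + 1 = (-5)^(j+1)(2(j+1) - 1) + 1,
which is the closed form with m = j+1.
Hence, by induction on m, the claim holds for every m ≥ 1.

P(m) = (-5)^m(2m - 1) + 1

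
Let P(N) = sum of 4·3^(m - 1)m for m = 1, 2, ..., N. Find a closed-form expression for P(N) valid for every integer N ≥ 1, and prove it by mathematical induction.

We claim P(N) = 3^N(2N - 1) + 1 for all N ≥ 1.
For the base case N = 1: P(1) = 4, and the closed form gives 4. They agree.
Suppose the result is true for N = m, so P(m) = 3^m(2m - 1) + 1.
Then P(m+1) = P(m) + (4·3^m(m + 1)) = (3^m(2m - 1) + 1) + (4·3^m(m + 1)).
Simplifying, P(m+1) = 6·3^m·m + 3·3^m + 1 = 3^(m+1)(2(m+1) - 1) + 1,
which is the closed form with N = m+1.
By the principle of mathematical induction, the result holds for all N ≥ 1.

P(N) = 3^N(2N - 1) + 1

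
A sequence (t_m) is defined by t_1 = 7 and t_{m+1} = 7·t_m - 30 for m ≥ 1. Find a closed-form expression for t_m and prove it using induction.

Computing the first terms: t_1 = 7, t_2 = 19, t_3 = 103. This suggests t_m = 2·7^(m - 1) + 5.
Base case (m = 1): the formula gives 7 = 7 = t_1.
For the inductive step, assume it holds for an arbitrary i ≥ 1, so t_i = 2·7^(i - 1) + 5.
Then t_{i+1} = 7·t_i - 30 = 7·(2·7^(i - 1) + 5) - 30 = 2·7^i + 5 = 2·7^((i+1) - 1) + 5,
which is the claimed formula at m = i+1.
This completes the induction.

t_m = 2·7^(m - 1) + 5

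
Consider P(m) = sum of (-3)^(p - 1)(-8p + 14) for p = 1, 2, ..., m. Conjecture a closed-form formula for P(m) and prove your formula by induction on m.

We claim P(m) = (-3)^m(2m - 3) + 3 for all m ≥ 1.
For the base case m = 1: P(1) = 6, and the closed form gives 6. They agree.
For the inductive step, assume it holds for an arbitrary p ≥ 1, so P(p) = (-3)^p(2p - 3) + 3.
Then P(p+1) = P(p) + ((-3)^p(-8p + 6)) = ((-3)^p(2p - 3) + 3) + ((-3)^p(-8p + 6)).
Simplifying, P(p+1) = -6(-3)^p·p + 3(-3)^p + 3 = (-3)^(p+1)(2(p+1) - 3) + 3,
which is the closed form with m = p+1.
By induction, the statement is established for all m ≥ 1.

P(m) = (-3)^m(2m - 3) + 3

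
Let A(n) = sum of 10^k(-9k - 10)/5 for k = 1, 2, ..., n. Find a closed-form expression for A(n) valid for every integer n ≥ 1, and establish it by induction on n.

A(n) = -2·10^n(n + 1) + 2

We claim A(n) = -2·10^n(n + 1) + 2 for all n ≥ 1.
Base case (n = 1): A(1) = -38, and the closed form gives -38. They agree.
Inductive step: suppose the statement holds for some k ≥ 1, so A(k) = -2·10^k(k + 1) + 2.
Then A(k+1) = A(k) + (10^k(-18k - 38)) = (-2·10^k(k + 1) + 2) + (10^k(-18k - 38)).
Simplifying, A(k+1) = -20·10^k·k - 40·10^k + 2 = -2·10^(k+1)((k+1) + 1) + 2,
which is the closed form with n = k+1.
This completes the induction.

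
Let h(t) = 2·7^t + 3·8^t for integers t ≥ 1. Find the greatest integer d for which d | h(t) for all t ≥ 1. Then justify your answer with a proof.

d = 2

Computing the first values: h(1) = 38 and h(2) = 290; gcd(38, 290) = 2, so d ≤ 2.
We prove 2 | 2·7^t + 3·8^t for all t ≥ 1 by induction on t.
Base step (t = 1): h(1) = 38 = 2·(19), so 2 | h(1).
Suppose the result is true for t = r, i.e. 2 | h(r). Then
h(r+1) − 8·h(r) = (2·7^(r+1) + 3·8^(r+1)) − 8·(2·7^r + 3·8^r) = (2)·7^r·(7 − 8) = (-2)·7^r. Since 2 | h(r) by the inductive hypothesis, 2 | 8·h(r); and 2 | -2 since -2 = 2·-1. Therefore 2 | h(r+1).
This completes the induction.
Therefore the largest such d is 2.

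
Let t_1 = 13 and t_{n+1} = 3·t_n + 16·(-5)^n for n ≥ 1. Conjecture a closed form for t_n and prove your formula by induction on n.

t_n = -2(-5)^n + 3^n

Computing the first terms: t_1 = 13, t_2 = -41, t_3 = 277. This suggests t_n = -2(-5)^n + 3^n.
When n = 1: the formula gives 13 = 13 = t_1.
Inductive step: assume the claim holds for n = k, so t_k = -2(-5)^k + 3^k.
Then t_{k+1} = 3·t_k + 16·(-5)^k = 3·(-2(-5)^k + 3^k) + 16·(-5)^k = -2(-5)^(k + 1) + 3^(k + 1),
which is the claimed formula at n = k+1.
By the principle of mathematical induction, the result holds for all n ≥ 1.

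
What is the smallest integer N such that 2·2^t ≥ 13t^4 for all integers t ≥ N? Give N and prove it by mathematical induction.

N = 20

At t = 19: 1048576 < 1694173, so the inequality fails and N ≥ 20. We prove 2·2^t ≥ 13t^4 for all t ≥ 20.
For the base case t = 20: 2·2^t = 2097152 and 13t^4 = 2080000, so 2097152 ≥ 2080000.
For the inductive step, assume it holds for an arbitrary k ≥ 20, so 2·2^k ≥ 13k^4.
Then 2·2^(k + 1) = 2·(2·2^k) ≥ 2·(13k^4).
Also, for k ≥ 20 we have 2·(13k^4) ≥ 13(k+1)^4, since 2 ≥ (1 + 1/k)^4 for all k ≥ 20.
Combining, 2·2^(k + 1) ≥ 13(k+1)^4.
This completes the induction.
Hence the smallest such N is 20.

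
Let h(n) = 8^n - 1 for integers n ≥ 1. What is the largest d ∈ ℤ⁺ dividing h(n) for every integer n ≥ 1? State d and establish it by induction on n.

d = 7

Computing the first values: h(1) = 7 and h(2) = 63; gcd(7, 63) = 7, so d ≤ 7.
We prove 7 | 8^n - 1 for all n ≥ 1 by induction on n.
For the base case n = 1: h(1) = 7 = 7·(1), so 7 | h(1).
Inductive step: assume the claim holds for n = m, i.e. 7 | h(m). Then
8^{m+1} − 1^{m+1} = 8·8^m − 1·1^m = 8·(8^m − 1^m) + (7)·1^m. The first term is divisible by 7 by the inductive hypothesis, and the second term (7)·1^m is divisible by 7 since 7 | 7. Hence 7 | h(m+1).
This completes the induction.
Therefore the largest such d is 7.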